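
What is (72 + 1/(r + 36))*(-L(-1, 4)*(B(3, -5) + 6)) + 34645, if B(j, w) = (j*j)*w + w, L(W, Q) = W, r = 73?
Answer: 3430949/109 ≈ 31477.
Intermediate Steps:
B(j, w) = w + w*j² (B(j, w) = j²*w + w = w*j² + w = w + w*j²)
(72 + 1/(r + 36))*(-L(-1, 4)*(B(3, -5) + 6)) + 34645 = (72 + 1/(73 + 36))*(-(-1)*(-5*(1 + 3²) + 6)) + 34645 = (72 + 1/109)*(-(-1)*(-5*(1 + 9) + 6)) + 34645 = (72 + 1/109)*(-(-1)*(-5*10 + 6)) + 34645 = 7849*(-(-1)*(-50 + 6))/109 + 34645 = 7849*(-(-1)*(-44))/109 + 34645 = 7849*(-1*44)/109 + 34645 = (7849/109)*(-44) + 34645 = -345356/109 + 34645 = 3430949/109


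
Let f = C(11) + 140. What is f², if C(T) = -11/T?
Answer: 19321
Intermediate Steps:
f = 139 (f = -11/11 + 140 = -11*1/11 + 140 = -1 + 140 = 139)
f² = 139² = 19321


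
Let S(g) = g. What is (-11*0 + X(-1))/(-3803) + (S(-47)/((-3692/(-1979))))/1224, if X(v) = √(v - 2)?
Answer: -93013/4519008 - I*√3/3803 ≈ -0.020583 - 0.00045544*I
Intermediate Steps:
X(v) = √(-2 + v)
(-11*0 + X(-1))/(-3803) + (S(-47)/((-3692/(-1979))))/1224 = (-11*0 + √(-2 - 1))/(-3803) - 47/((-3692/(-1979)))/1224 = (0 + √(-3))*(-1/3803) - 47/((-3692*(-1/1979)))*(1/1224) = (0 + I*√3)*(-1/3803) - 47/3692/1979*(1/1224) = (I*√3)*(-1/3803) - 47*1979/3692*(1/1224) = -I*√3/3803 - 93013/3692*1/1224 = -I*√3/3803 - 93013/4519008 = -93013/4519008 - I*√3/3803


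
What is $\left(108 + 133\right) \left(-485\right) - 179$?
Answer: $-117064$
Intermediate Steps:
$\left(108 + 133\right) \left(-485\right) - 179 = 241 \left(-485\right) - 179 = -116885 - 179 = -117064$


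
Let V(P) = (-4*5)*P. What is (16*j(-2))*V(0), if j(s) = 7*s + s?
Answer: 0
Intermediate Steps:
V(P) = -20*P
j(s) = 8*s
(16*j(-2))*V(0) = (16*(8*(-2)))*(-20*0) = (16*(-16))*0 = -256*0 = 0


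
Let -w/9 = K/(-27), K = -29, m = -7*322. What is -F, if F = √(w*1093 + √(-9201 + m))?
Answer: -√(-95091 + 9*I*√11455)/3 ≈ -0.52061 - 102.79*I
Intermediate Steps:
m = -2254
w = -29/3 (w = -(-261)/(-27) = -(-261)*(-1)/27 = -9*29/27 = -29/3 ≈ -9.6667)
F = √(-31697/3 + I*√11455) (F = √(-29/3*1093 + √(-9201 - 2254)) = √(-31697/3 + √(-11455)) = √(-31697/3 + I*√11455) ≈ 0.5206 + 102.79*I)
-F = -√(-95091 + 9*I*√11455)/3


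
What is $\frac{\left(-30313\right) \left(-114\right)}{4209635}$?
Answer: $\frac{3455682}{4209635} \approx 0.8209$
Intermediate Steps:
$\frac{\left(-30313\right) \left(-114\right)}{4209635} = 3455682 \cdot \frac{1}{4209635} = \frac{3455682}{4209635}$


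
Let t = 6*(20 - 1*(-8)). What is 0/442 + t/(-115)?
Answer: -168/115 ≈ -1.4609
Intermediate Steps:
t = 168 (t = 6*(20 + 8) = 6*28 = 168)
0/442 + t/(-115) = 0/442 + 168/(-115) = 0*(1/442) + 168*(-1/115) = 0 - 168/115 = -168/115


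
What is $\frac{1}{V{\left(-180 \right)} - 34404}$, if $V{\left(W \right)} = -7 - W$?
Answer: $- \frac{1}{34231} \approx -2.9213 \cdot 10^{-5}$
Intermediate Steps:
$\frac{1}{V{\left(-180 \right)} - 34404} = \frac{1}{\left(-7 - -180\right) - 34404} = \frac{1}{\left(-7 + 180\right) - 34404} = \frac{1}{173 - 34404} = \frac{1}{-34231} = - \frac{1}{34231}$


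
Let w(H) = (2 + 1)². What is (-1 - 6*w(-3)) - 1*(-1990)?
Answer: 1935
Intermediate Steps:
w(H) = 9 (w(H) = 3² = 9)
(-1 - 6*w(-3)) - 1*(-1990) = (-1 - 6*9) - 1*(-1990) = (-1 - 54) + 1990 = -55 + 1990 = 1935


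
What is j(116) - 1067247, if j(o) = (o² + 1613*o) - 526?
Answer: -867209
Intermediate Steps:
j(o) = -526 + o² + 1613*o
j(116) - 1067247 = (-526 + 116² + 1613*116) - 1067247 = (-526 + 13456 + 187108) - 1067247 = 200038 - 1067247 = -867209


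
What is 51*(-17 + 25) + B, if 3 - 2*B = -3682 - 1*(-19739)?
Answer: -7619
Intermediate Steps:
B = -8027 (B = 3/2 - (-3682 - 1*(-19739))/2 = 3/2 - (-3682 + 19739)/2 = 3/2 - 1/2*16057 = 3/2 - 16057/2 = -8027)
51*(-17 + 25) + B = 51*(-17 + 25) - 8027 = 51*8 - 8027 = 408 - 8027 = -7619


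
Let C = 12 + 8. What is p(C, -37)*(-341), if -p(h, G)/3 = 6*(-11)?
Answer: -67518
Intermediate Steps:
C = 20
p(h, G) = 198 (p(h, G) = -18*(-11) = -3*(-66) = 198)
p(C, -37)*(-341) = 198*(-341) = -67518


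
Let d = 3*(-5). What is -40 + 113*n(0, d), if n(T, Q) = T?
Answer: -40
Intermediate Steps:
d = -15
-40 + 113*n(0, d) = -40 + 113*0 = -40 + 0 = -40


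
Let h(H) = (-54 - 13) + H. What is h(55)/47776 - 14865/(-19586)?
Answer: 88744401/116967592 ≈ 0.75871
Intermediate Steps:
h(H) = -67 + H
h(55)/47776 - 14865/(-19586) = (-67 + 55)/47776 - 14865/(-19586) = -12*1/47776 - 14865*(-1/19586) = -3/11944 + 14865/19586 = 88744401/116967592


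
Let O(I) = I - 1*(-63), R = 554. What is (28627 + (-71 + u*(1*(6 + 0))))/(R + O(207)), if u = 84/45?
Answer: 35709/1030 ≈ 34.669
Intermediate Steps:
O(I) = 63 + I (O(I) = I + 63 = 63 + I)
u = 28/15 (u = 84*(1/45) = 28/15 ≈ 1.8667)
(28627 + (-71 + u*(1*(6 + 0))))/(R + O(207)) = (28627 + (-71 + 28*(1*(6 + 0))/15))/(554 + (63 + 207)) = (28627 + (-71 + 28*(1*6)/15))/(554 + 270) = (28627 + (-71 + (28/15)*6))/824 = (28627 + (-71 + 56/5))*(1/824) = (28627 - 299/5)*(1/824) = (142836/5)*(1/824) = 35709/1030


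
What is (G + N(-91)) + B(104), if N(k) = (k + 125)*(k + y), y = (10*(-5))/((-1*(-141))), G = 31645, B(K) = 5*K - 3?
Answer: 4096888/141 ≈ 29056.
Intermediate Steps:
B(K) = -3 + 5*K
y = -50/141 ≈ -0.35461
N(k) = (125 + k)*(-50/141 + k) (N(k) = (k + 125)*(k - 50/141) = (125 + k)*(-50/141 + k))
(G + N(-91)) + B(104) = (31645 + (-6250/141 + (-91)² + (17575/141)*(-91))) + (-3 + 5*104) = (31645 + (-6250/141 + 8281 - 1599325/141)) + (-3 + 520) = (31645 - 437954/141) + 517 = 4023991/141 + 517 = 4096888/141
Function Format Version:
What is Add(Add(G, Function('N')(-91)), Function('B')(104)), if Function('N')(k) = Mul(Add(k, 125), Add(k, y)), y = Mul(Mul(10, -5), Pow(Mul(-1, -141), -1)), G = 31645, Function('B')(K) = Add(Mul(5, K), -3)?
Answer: Rational(4096888, 141) ≈ 29056.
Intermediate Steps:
Function('B')(K) = Add(-3, Mul(5, K))
y = Rational(-50, 141) (y = Mul(-50, Pow(141, -1)) = Mul(-50, Rational(1, 141)) = Rational(-50, 141) ≈ -0.35461)
Function('N')(k) = Mul(Add(125, k), Add(Rational(-50, 141), k)) (Function('N')(k) = Mul(Add(k, 125), Add(k, Rational(-50, 141))) = Mul(Add(125, k), Add(Rational(-50, 141), k)))
Add(Add(G, Function('N')(-91)), Function('B')(104)) = Add(Add(31645, Add(Rational(-6250, 141), Pow(-91, 2), Mul(Rational(17575, 141), -91))), Add(-3, Mul(5, 104))) = Add(Add(31645, Add(Rational(-6250, 141), 8281, Rational(-1599325, 141))), Add(-3, 520)) = Add(Add(31645, Rational(-437954, 141)), 517) = Add(Rational(4023991, 141), 517) = Rational(4096888, 141)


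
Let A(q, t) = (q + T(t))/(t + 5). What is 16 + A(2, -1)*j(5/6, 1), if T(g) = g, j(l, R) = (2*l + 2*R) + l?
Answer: 137/8 ≈ 17.125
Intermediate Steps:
j(l, R) = 2*R + 3*l (j(l, R) = (2*R + 2*l) + l = 2*R + 3*l)
A(q, t) = (q + t)/(5 + t) (A(q, t) = (q + t)/(t + 5) = (q + t)/(5 + t))
16 + A(2, -1)*j(5/6, 1) = 16 + ((2 - 1)/(5 - 1))*(2*1 + 3*(5/6)) = 16 + (1/4)*(2 + 3*(5*(⅙))) = 16 + ((¼)*1)*(2 + 3*(⅚)) = 16 + (2 + 5/2)/4 = 16 + (¼)*(9/2) = 16 + 9/8 = 137/8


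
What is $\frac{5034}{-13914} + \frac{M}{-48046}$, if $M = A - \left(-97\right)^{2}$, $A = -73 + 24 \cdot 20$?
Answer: $- \frac{9717478}{55709337} \approx -0.17443$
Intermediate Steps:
$A = 407$ ($A = -73 + 480 = 407$)
$M = -9002$ ($M = 407 - \left(-97\right)^{2} = 407 - 9409 = -9002$)
$\frac{5034}{-13914} + \frac{M}{-48046} = \frac{5034}{-13914} - \frac{9002}{-48046} = 5034 \left(- \frac{1}{13914}\right) - - \frac{4501}{24023} = - \frac{839}{2319} + \frac{4501}{24023} = - \frac{9717478}{55709337}$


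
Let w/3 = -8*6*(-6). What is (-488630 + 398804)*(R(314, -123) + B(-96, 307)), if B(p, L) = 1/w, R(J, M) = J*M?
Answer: 499573392197/144 ≈ 3.4693e+9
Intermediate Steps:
w = 864 (w = 3*(-8*6*(-6)) = 3*(-48*(-6)) = 3*288 = 864)
B(p, L) = 1/864
(-488630 + 398804)*(R(314, -123) + B(-96, 307)) = (-488630 + 398804)*(314*(-123) + 1/864) = -89826*(-38622 + 1/864) = -89826*(-33369407/864) = 499573392197/144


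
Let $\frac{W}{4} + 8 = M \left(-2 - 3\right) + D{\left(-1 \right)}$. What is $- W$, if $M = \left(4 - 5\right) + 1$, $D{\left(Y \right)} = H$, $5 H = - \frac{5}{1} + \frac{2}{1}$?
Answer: $\frac{172}{5} \approx 34.4$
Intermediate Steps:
$H = - \frac{3}{5}$ ($H = \frac{- \frac{5}{1} + \frac{2}{1}}{5} = \frac{\left(-5\right) 1 + 2 \cdot 1}{5} = \frac{-5 + 2}{5} = \frac{1}{5} \left(-3\right) = - \frac{3}{5} \approx -0.6$)
$D{\left(Y \right)} = - \frac{3}{5}$
$M = 0$ ($M = -1 + 1 = 0$)
$W = - \frac{172}{5}$ ($W = -32 + 4 \left(0 \left(-2 - 3\right) - \frac{3}{5}\right) = -32 + 4 \left(0 \left(-5\right) - \frac{3}{5}\right) = -32 + 4 \left(0 - \frac{3}{5}\right) = -32 + 4 \left(- \frac{3}{5}\right) = -32 - \frac{12}{5} = - \frac{172}{5} \approx -34.4$)
$- W = \left(-1\right) \left(- \frac{172}{5}\right) = \frac{172}{5}$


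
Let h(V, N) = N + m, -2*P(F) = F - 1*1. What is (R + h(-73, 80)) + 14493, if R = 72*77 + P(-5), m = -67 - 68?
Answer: 19985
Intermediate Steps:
m = -135
P(F) = ½ - F/2 (P(F) = -(F - 1*1)/2 = -(F - 1)/2 = -(-1 + F)/2 = ½ - F/2)
R = 5547 (R = 72*77 + (½ - ½*(-5)) = 5544 + (½ + 5/2) = 5544 + 3 = 5547)
h(V, N) = -135 + N (h(V, N) = N - 135 = -135 + N)
(R + h(-73, 80)) + 14493 = (5547 + (-135 + 80)) + 14493 = (5547 - 55) + 14493 = 5492 + 14493 = 19985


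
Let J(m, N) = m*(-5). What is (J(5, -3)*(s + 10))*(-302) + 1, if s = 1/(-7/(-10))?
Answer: 604007/7 ≈ 86287.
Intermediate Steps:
s = 10/7 (s = 1/(-7*(-1/10)) = 1/(7/10) = 10/7 ≈ 1.4286)
J(m, N) = -5*m
(J(5, -3)*(s + 10))*(-302) + 1 = ((-5*5)*(10/7 + 10))*(-302) + 1 = -25*80/7*(-302) + 1 = -2000/7*(-302) + 1 = 604000/7 + 1 = 604007/7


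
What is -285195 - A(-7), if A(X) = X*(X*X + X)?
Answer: -284901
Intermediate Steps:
A(X) = X*(X + X²) (A(X) = X*(X² + X) = X*(X + X²))
-285195 - A(-7) = -285195 - (-7)²*(1 - 7) = -285195 - 49*(-6) = -285195 - 1*(-294) = -285195 + 294 = -284901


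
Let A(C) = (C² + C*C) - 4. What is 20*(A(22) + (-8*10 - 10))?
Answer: 17480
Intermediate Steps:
A(C) = -4 + 2*C² (A(C) = (C² + C²) - 4 = 2*C² - 4 = -4 + 2*C²)
20*(A(22) + (-8*10 - 10)) = 20*((-4 + 2*22²) + (-8*10 - 10)) = 20*((-4 + 2*484) + (-80 - 10)) = 20*((-4 + 968) - 90) = 20*(964 - 90) = 20*874 = 17480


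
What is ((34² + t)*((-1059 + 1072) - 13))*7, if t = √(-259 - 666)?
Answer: 0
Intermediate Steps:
t = 5*I*√37 (t = √(-925) = 5*I*√37 ≈ 30.414*I)
((34² + t)*((-1059 + 1072) - 13))*7 = ((34² + 5*I*√37)*((-1059 + 1072) - 13))*7 = ((1156 + 5*I*√37)*(13 - 13))*7 = ((1156 + 5*I*√37)*0)*7 = 0*7 = 0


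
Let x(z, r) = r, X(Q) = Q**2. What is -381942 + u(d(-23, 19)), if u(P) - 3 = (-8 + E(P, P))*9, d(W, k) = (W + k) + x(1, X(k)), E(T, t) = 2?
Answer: -381993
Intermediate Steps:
d(W, k) = W + k + k**2 (d(W, k) = (W + k) + k**2 = W + k + k**2)
u(P) = -51 (u(P) = 3 + (-8 + 2)*9 = 3 - 6*9 = 3 - 54 = -51)
-381942 + u(d(-23, 19)) = -381942 - 51 = -381993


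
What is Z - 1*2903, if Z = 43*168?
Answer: 4321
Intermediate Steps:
Z = 7224
Z - 1*2903 = 7224 - 1*2903 = 7224 - 2903 = 4321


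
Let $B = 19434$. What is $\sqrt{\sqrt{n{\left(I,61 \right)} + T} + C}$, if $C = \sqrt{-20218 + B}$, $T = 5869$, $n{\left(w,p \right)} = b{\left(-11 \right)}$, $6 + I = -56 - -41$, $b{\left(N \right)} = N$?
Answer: $\sqrt{\sqrt{5858} + 28 i} \approx 8.8892 + 1.5749 i$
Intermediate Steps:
$I = -21$ ($I = -6 - 15 = -21$)
$n{\left(w,p \right)} = -11$
$C = 28 i$ ($C = \sqrt{-20218 + 19434} = \sqrt{-784} = 28 i \approx 28.0 i$)
$\sqrt{\sqrt{n{\left(I,61 \right)} + T} + C} = \sqrt{\sqrt{-11 + 5869} + 28 i} = \sqrt{\sqrt{5858} + 28 i}$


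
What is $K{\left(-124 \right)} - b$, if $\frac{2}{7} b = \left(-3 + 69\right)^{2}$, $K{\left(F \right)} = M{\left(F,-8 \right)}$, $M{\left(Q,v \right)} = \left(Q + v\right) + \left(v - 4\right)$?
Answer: $-15390$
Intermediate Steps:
$M{\left(Q,v \right)} = -4 + Q + 2 v$ ($M{\left(Q,v \right)} = \left(Q + v\right) + \left(-4 + v\right) = -4 + Q + 2 v$)
$K{\left(F \right)} = -20 + F$ ($K{\left(F \right)} = -4 + F + 2 \left(-8\right) = -4 + F - 16 = -20 + F$)
$b = 15246$ ($b = \frac{7 \left(-3 + 69\right)^{2}}{2} = \frac{7 \cdot 66^{2}}{2} = \frac{7}{2} \cdot 4356 = 15246$)
$K{\left(-124 \right)} - b = \left(-20 - 124\right) - 15246 = -144 - 15246 = -15390$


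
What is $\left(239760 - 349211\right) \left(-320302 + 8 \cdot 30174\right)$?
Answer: $8636778410$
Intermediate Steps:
$\left(239760 - 349211\right) \left(-320302 + 8 \cdot 30174\right) = - 109451 \left(-320302 + 241392\right) = \left(-109451\right) \left(-78910\right) = 8636778410$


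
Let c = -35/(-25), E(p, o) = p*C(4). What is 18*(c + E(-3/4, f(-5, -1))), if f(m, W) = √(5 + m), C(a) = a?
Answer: -144/5 ≈ -28.800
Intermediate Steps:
E(p, o) = 4*p (E(p, o) = p*4 = 4*p)
c = 7/5 (c = -35*(-1/25) = 7/5 ≈ 1.4000)
18*(c + E(-3/4, f(-5, -1))) = 18*(7/5 + 4*(-3/4)) = 18*(7/5 + 4*(-3*¼)) = 18*(7/5 + 4*(-¾)) = 18*(7/5 - 3) = 18*(-8/5) = -144/5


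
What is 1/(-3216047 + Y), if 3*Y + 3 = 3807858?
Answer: -1/1946762 ≈ -5.1367e-7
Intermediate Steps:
Y = 1269285 (Y = -1 + (⅓)*3807858 = -1 + 1269286 = 1269285)
1/(-3216047 + Y) = 1/(-3216047 + 1269285) = 1/(-1946762) = -1/1946762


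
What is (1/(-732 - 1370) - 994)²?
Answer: 4365546393321/4418404 ≈ 9.8804e+5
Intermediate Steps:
(1/(-732 - 1370) - 994)² = (1/(-2102) - 994)² = (-1/2102 - 994)² = (-2089389/2102)² = 4365546393321/4418404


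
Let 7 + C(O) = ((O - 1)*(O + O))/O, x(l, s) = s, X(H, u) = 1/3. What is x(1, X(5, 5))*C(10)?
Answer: 11/3 ≈ 3.6667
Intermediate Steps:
X(H, u) = 1/3
C(O) = -9 + 2*O (C(O) = -7 + ((O - 1)*(O + O))/O = -7 + ((-1 + O)*(2*O))/O = -7 + (2*O*(-1 + O))/O = -7 + (-2 + 2*O) = -9 + 2*O)
x(1, X(5, 5))*C(10) = (-9 + 2*10)/3 = (-9 + 20)/3 = (1/3)*11 = 11/3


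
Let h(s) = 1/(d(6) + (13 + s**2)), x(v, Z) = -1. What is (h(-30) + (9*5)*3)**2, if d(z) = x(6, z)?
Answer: 15158780641/831744 ≈ 18225.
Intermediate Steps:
d(z) = -1
h(s) = 1/(12 + s**2) (h(s) = 1/(-1 + (13 + s**2)) = 1/(12 + s**2))
(h(-30) + (9*5)*3)**2 = (1/(12 + (-30)**2) + (9*5)*3)**2 = (1/(12 + 900) + 45*3)**2 = (1/912 + 135)**2 = (123121/912)**2 = 15158780641/831744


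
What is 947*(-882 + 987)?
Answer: 99435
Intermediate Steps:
947*(-882 + 987) = 947*105 = 99435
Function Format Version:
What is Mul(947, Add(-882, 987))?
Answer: 99435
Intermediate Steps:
Mul(947, Add(-882, 987)) = Mul(947, 105) = 99435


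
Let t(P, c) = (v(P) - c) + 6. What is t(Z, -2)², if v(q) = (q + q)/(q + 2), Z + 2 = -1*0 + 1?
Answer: 36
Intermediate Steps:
Z = -1 (Z = -2 + (-1*0 + 1) = -2 + (0 + 1) = -2 + 1 = -1)
v(q) = 2*q/(2 + q) (v(q) = (2*q)/(2 + q) = 2*q/(2 + q))
t(P, c) = 6 - c + 2*P/(2 + P) (t(P, c) = (2*P/(2 + P) - c) + 6 = (-c + 2*P/(2 + P)) + 6 = 6 - c + 2*P/(2 + P))
t(Z, -2)² = ((2*(-1) + (2 - 1)*(6 - 1*(-2)))/(2 - 1))² = ((-2 + 1*(6 + 2))/1)² = (1*(-2 + 1*8))² = (1*(-2 + 8))² = (1*6)² = 6² = 36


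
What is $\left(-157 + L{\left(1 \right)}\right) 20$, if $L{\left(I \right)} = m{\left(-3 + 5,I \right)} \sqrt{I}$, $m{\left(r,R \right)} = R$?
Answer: $-3120$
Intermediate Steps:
$L{\left(I \right)} = I^{\frac{3}{2}}$ ($L{\left(I \right)} = I \sqrt{I} = I^{\frac{3}{2}}$)
$\left(-157 + L{\left(1 \right)}\right) 20 = \left(-157 + 1^{\frac{3}{2}}\right) 20 = \left(-157 + 1\right) 20 = \left(-156\right) 20 = -3120$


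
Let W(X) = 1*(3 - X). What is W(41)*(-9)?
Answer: 342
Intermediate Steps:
W(X) = 3 - X
W(41)*(-9) = (3 - 1*41)*(-9) = (3 - 41)*(-9) = -38*(-9) = 342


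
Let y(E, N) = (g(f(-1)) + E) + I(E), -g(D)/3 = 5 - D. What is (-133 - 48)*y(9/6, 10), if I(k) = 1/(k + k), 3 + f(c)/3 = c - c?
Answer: 43621/6 ≈ 7270.2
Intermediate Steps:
f(c) = -9 (f(c) = -9 + 3*(c - c) = -9 + 3*0 = -9 + 0 = -9)
I(k) = 1/(2*k)
g(D) = -15 + 3*D (g(D) = -3*(5 - D) = -15 + 3*D)
y(E, N) = -42 + E + 1/(2*E) (y(E, N) = ((-15 + 3*(-9)) + E) + 1/(2*E) = ((-15 - 27) + E) + 1/(2*E) = (-42 + E) + 1/(2*E) = -42 + E + 1/(2*E))
(-133 - 48)*y(9/6, 10) = (-133 - 48)*(-42 + 9/6 + 1/(2*((9/6)))) = -181*(-42 + 9*(1/6) + 1/(2*((9*(1/6))))) = -181*(-42 + 3/2 + 1/(2*(3/2))) = -181*(-42 + 3/2 + (1/2)*(2/3)) = -181*(-42 + 3/2 + 1/3) = -181*(-241/6) = 43621/6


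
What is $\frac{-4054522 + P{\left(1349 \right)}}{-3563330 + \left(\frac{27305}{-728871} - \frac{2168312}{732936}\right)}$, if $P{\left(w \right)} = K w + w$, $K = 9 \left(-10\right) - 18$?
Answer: $\frac{31154166738160895}{26438732918640496} \approx 1.1784$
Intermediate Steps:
$K = -108$ ($K = -90 - 18 = -108$)
$P{\left(w \right)} = - 107 w$ ($P{\left(w \right)} = - 108 w + w = - 107 w$)
$\frac{-4054522 + P{\left(1349 \right)}}{-3563330 + \left(\frac{27305}{-728871} - \frac{2168312}{732936}\right)} = \frac{-4054522 - 144343}{-3563330 + \left(\frac{27305}{-728871} - \frac{2168312}{732936}\right)} = \frac{-4054522 - 144343}{-3563330 + \left(27305 \left(- \frac{1}{728871}\right) - \frac{271039}{91617}\right)} = - \frac{4198865}{-3563330 - \frac{22228229906}{7419663823}} = - \frac{4198865}{- \frac{26438732918640496}{7419663823}} = \left(-4198865\right) \left(- \frac{7419663823}{26438732918640496}\right) = \frac{31154166738160895}{26438732918640496}$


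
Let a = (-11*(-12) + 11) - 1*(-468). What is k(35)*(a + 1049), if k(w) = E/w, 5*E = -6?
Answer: -1992/35 ≈ -56.914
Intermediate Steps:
E = -6/5 (E = (⅕)*(-6) = -6/5 ≈ -1.2000)
k(w) = -6/(5*w)
a = 611 (a = (132 + 11) + 468 = 143 + 468 = 611)
k(35)*(a + 1049) = (-6/5/35)*(611 + 1049) = -6/5*1/35*1660 = -6/175*1660 = -1992/35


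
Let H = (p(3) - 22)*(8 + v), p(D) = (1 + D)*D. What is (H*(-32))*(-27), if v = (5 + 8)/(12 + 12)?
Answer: -73800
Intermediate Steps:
p(D) = D*(1 + D)
v = 13/24 ≈ 0.54167
H = -1025/12 (H = (3*(1 + 3) - 22)*(8 + 13/24) = (3*4 - 22)*(205/24) = (12 - 22)*(205/24) = -10*205/24 = -1025/12 ≈ -85.417)
(H*(-32))*(-27) = -1025/12*(-32)*(-27) = (8200/3)*(-27) = -73800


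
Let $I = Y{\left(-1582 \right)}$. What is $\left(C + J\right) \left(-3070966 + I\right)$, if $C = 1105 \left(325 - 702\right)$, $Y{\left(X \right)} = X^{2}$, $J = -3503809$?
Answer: $2227732527348$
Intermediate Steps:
$I = 2502724$ ($I = \left(-1582\right)^{2} = 2502724$)
$C = -416585$ ($C = 1105 \left(-377\right) = -416585$)
$\left(C + J\right) \left(-3070966 + I\right) = \left(-416585 - 3503809\right) \left(-3070966 + 2502724\right) = \left(-3920394\right) \left(-568242\right) = 2227732527348$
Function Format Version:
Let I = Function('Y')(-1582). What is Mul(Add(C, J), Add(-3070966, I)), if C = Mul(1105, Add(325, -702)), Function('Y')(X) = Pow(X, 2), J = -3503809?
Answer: 2227732527348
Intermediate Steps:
I = 2502724 (I = Pow(-1582, 2) = 2502724)
C = -416585 (C = Mul(1105, -377) = -416585)
Mul(Add(C, J), Add(-3070966, I)) = Mul(Add(-416585, -3503809), Add(-3070966, 2502724)) = Mul(-3920394, -568242) = 2227732527348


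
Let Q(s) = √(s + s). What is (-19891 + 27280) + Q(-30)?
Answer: 7389 + 2*I*√15 ≈ 7389.0 + 7.746*I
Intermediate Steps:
Q(s) = √2*√s (Q(s) = √(2*s) = √2*√s)
(-19891 + 27280) + Q(-30) = (-19891 + 27280) + √2*√(-30) = 7389 + √2*(I*√30) = 7389 + 2*I*√15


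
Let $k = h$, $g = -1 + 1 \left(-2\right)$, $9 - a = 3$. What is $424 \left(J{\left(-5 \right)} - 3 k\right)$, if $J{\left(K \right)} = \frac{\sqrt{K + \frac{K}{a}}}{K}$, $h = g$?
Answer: $3816 - \frac{212 i \sqrt{210}}{15} \approx 3816.0 - 204.81 i$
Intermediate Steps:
$a = 6$ ($a = 9 - 3 = 6$)
$g = -3$ ($g = -1 - 2 = -3$)
$h = -3$
$J{\left(K \right)} = \frac{\sqrt{42}}{6 \sqrt{K}}$ ($J{\left(K \right)} = \frac{\sqrt{K + \frac{K}{6}}}{K} = \frac{\sqrt{\frac{7 K}{6}}}{K} = \frac{\frac{1}{6} \sqrt{42} \sqrt{K}}{K} = \frac{\sqrt{42}}{6 \sqrt{K}}$)
$k = -3$
$424 \left(J{\left(-5 \right)} - 3 k\right) = 424 \left(\frac{\sqrt{42}}{6 i \sqrt{5}} - -9\right) = 424 \left(\frac{\sqrt{42} \left(- \frac{i \sqrt{5}}{5}\right)}{6} + 9\right) = 424 \left(- \frac{i \sqrt{210}}{30} + 9\right) = 424 \left(9 - \frac{i \sqrt{210}}{30}\right) = 3816 - \frac{212 i \sqrt{210}}{15}$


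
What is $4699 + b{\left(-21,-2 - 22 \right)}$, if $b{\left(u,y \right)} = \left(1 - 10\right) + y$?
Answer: $4666$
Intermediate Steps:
$b{\left(u,y \right)} = -9 + y$
$4699 + b{\left(-21,-2 - 22 \right)} = 4699 - 33 = 4666$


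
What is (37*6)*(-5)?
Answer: -1110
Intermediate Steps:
(37*6)*(-5) = 222*(-5) = -1110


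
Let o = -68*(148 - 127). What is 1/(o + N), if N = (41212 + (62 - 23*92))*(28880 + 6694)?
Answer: 1/1393005264 ≈ 7.1787e-10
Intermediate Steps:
o = -1428 (o = -68*21 = -1428)
N = 1393006692 (N = (41212 + (62 - 2116))*35574 = (41212 - 2054)*35574 = 39158*35574 = 1393006692)
1/(o + N) = 1/(-1428 + 1393006692) = 1/1393005264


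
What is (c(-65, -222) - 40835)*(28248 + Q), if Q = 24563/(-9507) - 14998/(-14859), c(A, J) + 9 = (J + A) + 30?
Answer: -54667310748546631/47088171 ≈ -1.1610e+9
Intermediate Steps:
c(A, J) = 21 + A + J (c(A, J) = -9 + ((J + A) + 30) = -9 + ((A + J) + 30) = -9 + (30 + A + J) = 21 + A + J)
Q = -74131877/47088171 (Q = 24563*(-1/9507) - 14998*(-1/14859) = -24563/9507 + 14998/14859 = -74131877/47088171 ≈ -1.5743)
(c(-65, -222) - 40835)*(28248 + Q) = ((21 - 65 - 222) - 40835)*(28248 - 74131877/47088171) = (-266 - 40835)*(1330072522531/47088171) = -41101*1330072522531/47088171 = -54667310748546631/47088171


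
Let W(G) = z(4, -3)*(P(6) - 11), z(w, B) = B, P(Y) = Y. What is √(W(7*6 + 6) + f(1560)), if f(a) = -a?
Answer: I*√1545 ≈ 39.307*I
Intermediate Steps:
W(G) = 15 (W(G) = -3*(6 - 11) = -3*(-5) = 15)
√(W(7*6 + 6) + f(1560)) = √(15 - 1*1560) = √(15 - 1560) = √(-1545) = I*√1545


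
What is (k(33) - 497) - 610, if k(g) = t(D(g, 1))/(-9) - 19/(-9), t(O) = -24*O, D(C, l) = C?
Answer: -9152/9 ≈ -1016.9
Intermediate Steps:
t(O) = -24*O
k(g) = 19/9 + 8*g/3 (k(g) = -24*g/(-9) - 19/(-9) = -24*g*(-⅑) - 19*(-⅑) = 8*g/3 + 19/9 = 19/9 + 8*g/3)
(k(33) - 497) - 610 = ((19/9 + (8/3)*33) - 497) - 610 = ((19/9 + 88) - 497) - 610 = (811/9 - 497) - 610 = -3662/9 - 610 = -9152/9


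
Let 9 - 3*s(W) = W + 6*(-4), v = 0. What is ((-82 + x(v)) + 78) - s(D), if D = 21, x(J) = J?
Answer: -8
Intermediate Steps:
s(W) = 11 - W/3 (s(W) = 3 - (W + 6*(-4))/3 = 3 - (W - 24)/3 = 3 - (-24 + W)/3 = 3 + (8 - W/3) = 11 - W/3)
((-82 + x(v)) + 78) - s(D) = ((-82 + 0) + 78) - (11 - ⅓*21) = (-82 + 78) - (11 - 7) = -4 - 1*4 = -4 - 4 = -8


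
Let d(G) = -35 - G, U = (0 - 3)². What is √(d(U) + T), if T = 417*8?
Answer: 2*√823 ≈ 57.376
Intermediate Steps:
U = 9 (U = (-3)² = 9)
T = 3336
√(d(U) + T) = √((-35 - 1*9) + 3336) = √((-35 - 9) + 3336) = √(-44 + 3336) = √3292 = 2*√823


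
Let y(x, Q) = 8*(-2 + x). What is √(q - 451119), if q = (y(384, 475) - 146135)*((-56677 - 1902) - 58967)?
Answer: √16817913015 ≈ 1.2968e+5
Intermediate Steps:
y(x, Q) = -16 + 8*x
q = 16818364134 (q = ((-16 + 8*384) - 146135)*((-56677 - 1902) - 58967) = ((-16 + 3072) - 146135)*(-58579 - 58967) = (3056 - 146135)*(-117546) = -143079*(-117546) = 16818364134)
√(q - 451119) = √(16818364134 - 451119) = √16817913015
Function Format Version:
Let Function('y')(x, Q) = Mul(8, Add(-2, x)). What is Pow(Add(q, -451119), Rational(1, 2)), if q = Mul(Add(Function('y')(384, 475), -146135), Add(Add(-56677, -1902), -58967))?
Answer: Pow(16817913015, Rational(1, 2)) ≈ 1.2968e+5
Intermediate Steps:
Function('y')(x, Q) = Add(-16, Mul(8, x))
q = 16818364134 (q = Mul(Add(Add(-16, Mul(8, 384)), -146135), Add(Add(-56677, -1902), -58967)) = Mul(Add(Add(-16, 3072), -146135), Add(-58579, -58967)) = Mul(Add(3056, -146135), -117546) = Mul(-143079, -117546) = 16818364134)
Pow(Add(q, -451119), Rational(1, 2)) = Pow(Add(16818364134, -451119), Rational(1, 2)) = Pow(16817913015, Rational(1, 2))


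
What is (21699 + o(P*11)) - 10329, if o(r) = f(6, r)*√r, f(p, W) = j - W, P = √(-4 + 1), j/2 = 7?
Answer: 11370 + 3^(¼)*√11*√I*(14 - 11*I*√3) ≈ 11472.0 - 15.595*I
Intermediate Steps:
j = 14 (j = 2*7 = 14)
P = I*√3 (P = √(-3) = I*√3 ≈ 1.732*I)
f(p, W) = 14 - W
o(r) = √r*(14 - r) (o(r) = (14 - r)*√r = √r*(14 - r))
(21699 + o(P*11)) - 10329 = (21699 + √((I*√3)*11)*(14 - I*√3*11)) - 10329 = (21699 + √(11*I*√3)*(14 - 11*I*√3)) - 10329 = (21699 + (3^(¼)*√11*√I)*(14 - 11*I*√3)) - 10329 = (21699 + 3^(¼)*√11*√I*(14 - 11*I*√3)) - 10329 = 11370 + 3^(¼)*√11*√I*(14 - 11*I*√3)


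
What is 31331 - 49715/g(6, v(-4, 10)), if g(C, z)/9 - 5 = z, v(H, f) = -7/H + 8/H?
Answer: 5158741/171 ≈ 30168.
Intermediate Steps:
v(H, f) = 1/H
g(C, z) = 45 + 9*z
31331 - 49715/g(6, v(-4, 10)) = 31331 - 49715/(45 + 9/(-4)) = 31331 - 49715/(45 + 9*(-1/4)) = 31331 - 49715/(45 - 9/4) = 31331 - 49715/171/4 = 31331 - 49715*4/171 = 31331 - 198860/171 = 5158741/171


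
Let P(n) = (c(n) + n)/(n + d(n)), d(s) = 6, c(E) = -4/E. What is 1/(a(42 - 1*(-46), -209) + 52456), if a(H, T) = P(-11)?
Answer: 55/2885197 ≈ 1.9063e-5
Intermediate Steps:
P(n) = (n - 4/n)/(6 + n) (P(n) = (-4/n + n)/(n + 6) = (n - 4/n)/(6 + n))
a(H, T) = 117/55 (a(H, T) = (-4 + (-11)²)/((-11)*(6 - 11)) = -1/11*(-4 + 121)/(-5) = -1/11*(-⅕)*117 = 117/55)
1/(a(42 - 1*(-46), -209) + 52456) = 1/(117/55 + 52456) = 1/(2885197/55) = 55/2885197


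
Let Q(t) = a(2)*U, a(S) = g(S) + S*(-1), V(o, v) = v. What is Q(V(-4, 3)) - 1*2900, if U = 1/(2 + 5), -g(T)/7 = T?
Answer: -20316/7 ≈ -2902.3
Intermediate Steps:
g(T) = -7*T
a(S) = -8*S (a(S) = -7*S + S*(-1) = -7*S - S = -8*S)
U = ⅐ (U = 1/7 = ⅐ ≈ 0.14286)
Q(t) = -16/7 (Q(t) = -8*2*(⅐) = -16*⅐ = -16/7)
Q(V(-4, 3)) - 1*2900 = -16/7 - 1*2900 = -16/7 - 2900 = -20316/7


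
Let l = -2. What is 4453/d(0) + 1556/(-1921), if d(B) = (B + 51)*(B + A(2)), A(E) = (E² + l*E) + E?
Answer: 493853/11526 ≈ 42.847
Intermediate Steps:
A(E) = E² - E (A(E) = (E² - 2*E) + E = E² - E)
d(B) = (2 + B)*(51 + B) (d(B) = (B + 51)*(B + 2*(-1 + 2)) = (51 + B)*(B + 2*1) = (51 + B)*(B + 2) = (51 + B)*(2 + B) = (2 + B)*(51 + B))
4453/d(0) + 1556/(-1921) = 4453/(102 + 0² + 53*0) + 1556/(-1921) = 4453/(102 + 0 + 0) + 1556*(-1/1921) = 4453/102 - 1556/1921 = 493853/11526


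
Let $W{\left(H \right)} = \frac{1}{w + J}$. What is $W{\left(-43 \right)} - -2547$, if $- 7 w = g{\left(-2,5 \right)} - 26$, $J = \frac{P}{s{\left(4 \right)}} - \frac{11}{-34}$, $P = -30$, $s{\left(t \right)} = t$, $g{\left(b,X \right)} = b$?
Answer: $\frac{137521}{54} \approx 2546.7$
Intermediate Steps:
$J = - \frac{122}{17}$ ($J = - \frac{30}{4} - \frac{11}{-34} = \left(-30\right) \frac{1}{4} - - \frac{11}{34} = - \frac{15}{2} + \frac{11}{34} = - \frac{122}{17} \approx -7.1765$)
$w = 4$ ($w = - \frac{-2 - 26}{7} = \left(- \frac{1}{7}\right) \left(-28\right) = 4$)
$W{\left(H \right)} = - \frac{17}{54}$ ($W{\left(H \right)} = \frac{1}{4 - \frac{122}{17}} = \frac{1}{- \frac{54}{17}} = - \frac{17}{54}$)
$W{\left(-43 \right)} - -2547 = - \frac{17}{54} - -2547 = - \frac{17}{54} + 2547 = \frac{137521}{54}$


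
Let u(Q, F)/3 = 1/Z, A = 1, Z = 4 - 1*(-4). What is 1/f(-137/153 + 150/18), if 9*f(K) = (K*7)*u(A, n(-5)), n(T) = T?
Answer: 1836/3983 ≈ 0.46096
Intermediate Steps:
Z = 8 (Z = 4 + 4 = 8)
u(Q, F) = 3/8
f(K) = 7*K/24 (f(K) = ((K*7)*(3/8))/9 = ((7*K)*(3/8))/9 = (21*K/8)/9 = 7*K/24)
1/f(-137/153 + 150/18) = 1/(7*(-137/153 + 150/18)/24) = 1/(7*(-137*1/153 + 150*(1/18))/24) = 1/(7*(-137/153 + 25/3)/24) = 1/((7/24)*(1138/153)) = 1/(3983/1836) = 1836/3983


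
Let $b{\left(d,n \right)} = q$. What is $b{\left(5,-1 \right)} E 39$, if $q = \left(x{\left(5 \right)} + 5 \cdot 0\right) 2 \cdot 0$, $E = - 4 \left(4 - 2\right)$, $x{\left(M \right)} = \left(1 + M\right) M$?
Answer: $0$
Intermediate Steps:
$x{\left(M \right)} = M \left(1 + M\right)$
$E = -8$ ($E = \left(-4\right) 2 = -8$)
$q = 0$ ($q = \left(5 \left(1 + 5\right) + 5 \cdot 0\right) 2 \cdot 0 = \left(5 \cdot 6 + 0\right) 2 \cdot 0 = \left(30 + 0\right) 2 \cdot 0 = 30 \cdot 2 \cdot 0 = 60 \cdot 0 = 0$)
$b{\left(d,n \right)} = 0$
$b{\left(5,-1 \right)} E 39 = 0 \left(-8\right) 39 = 0 \cdot 39 = 0$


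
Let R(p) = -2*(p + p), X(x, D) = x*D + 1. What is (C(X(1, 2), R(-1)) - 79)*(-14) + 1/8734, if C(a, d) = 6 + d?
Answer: 8437045/8734 ≈ 966.00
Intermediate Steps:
X(x, D) = 1 + D*x (X(x, D) = D*x + 1 = 1 + D*x)
R(p) = -4*p
(C(X(1, 2), R(-1)) - 79)*(-14) + 1/8734 = ((6 - 4*(-1)) - 79)*(-14) + 1/8734 = ((6 + 4) - 79)*(-14) + 1/8734 = (10 - 79)*(-14) + 1/8734 = -69*(-14) + 1/8734 = 966 + 1/8734 = 8437045/8734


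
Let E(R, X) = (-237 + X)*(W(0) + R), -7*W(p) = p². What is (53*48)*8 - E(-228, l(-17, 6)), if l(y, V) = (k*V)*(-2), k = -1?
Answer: -30948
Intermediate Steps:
W(p) = -p²/7
l(y, V) = 2*V (l(y, V) = -V*(-2) = 2*V)
E(R, X) = R*(-237 + X) (E(R, X) = (-237 + X)*(-⅐*0² + R) = (-237 + X)*(-⅐*0 + R) = (-237 + X)*(0 + R) = (-237 + X)*R = R*(-237 + X))
(53*48)*8 - E(-228, l(-17, 6)) = (53*48)*8 - (-228)*(-237 + 2*6) = 2544*8 - (-228)*(-237 + 12) = 20352 - (-228)*(-225) = 20352 - 1*51300 = 20352 - 51300 = -30948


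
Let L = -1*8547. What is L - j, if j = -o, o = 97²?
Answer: 862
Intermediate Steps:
L = -8547
o = 9409
j = -9409 (j = -1*9409 = -9409)
L - j = -8547 - 1*(-9409) = -8547 + 9409 = 862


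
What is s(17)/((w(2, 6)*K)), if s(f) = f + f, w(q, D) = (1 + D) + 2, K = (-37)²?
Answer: 34/12321 ≈ 0.0027595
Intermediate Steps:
K = 1369
w(q, D) = 3 + D
s(f) = 2*f
s(17)/((w(2, 6)*K)) = (2*17)/(((3 + 6)*1369)) = 34/((9*1369)) = 34/12321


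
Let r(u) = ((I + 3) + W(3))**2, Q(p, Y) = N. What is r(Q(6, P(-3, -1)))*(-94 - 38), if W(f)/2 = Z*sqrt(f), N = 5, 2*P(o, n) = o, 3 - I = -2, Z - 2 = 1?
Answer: -22704 - 12672*sqrt(3) ≈ -44653.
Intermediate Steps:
Z = 3 (Z = 2 + 1 = 3)
I = 5 (I = 3 - 1*(-2) = 3 + 2 = 5)
P(o, n) = o/2
Q(p, Y) = 5
W(f) = 6*sqrt(f) (W(f) = 2*(3*sqrt(f)) = 6*sqrt(f))
r(u) = (8 + 6*sqrt(3))**2 (r(u) = ((5 + 3) + 6*sqrt(3))**2 = (8 + 6*sqrt(3))**2)
r(Q(6, P(-3, -1)))*(-94 - 38) = (172 + 96*sqrt(3))*(-94 - 38) = (172 + 96*sqrt(3))*(-132) = -22704 - 12672*sqrt(3)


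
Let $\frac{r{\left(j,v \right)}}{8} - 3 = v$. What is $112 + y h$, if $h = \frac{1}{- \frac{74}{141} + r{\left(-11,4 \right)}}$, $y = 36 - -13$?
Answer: $\frac{882973}{7822} \approx 112.88$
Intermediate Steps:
$r{\left(j,v \right)} = 24 + 8 v$
$y = 49$ ($y = 36 + 13 = 49$)
$h = \frac{141}{7822}$ ($h = \frac{1}{- \frac{74}{141} + \left(24 + 8 \cdot 4\right)} = \frac{1}{\left(-74\right) \frac{1}{141} + \left(24 + 32\right)} = \frac{1}{- \frac{74}{141} + 56} = \frac{1}{\frac{7822}{141}} = \frac{141}{7822} \approx 0.018026$)
$112 + y h = 112 + 49 \cdot \frac{141}{7822} = 112 + \frac{6909}{7822} = \frac{882973}{7822}$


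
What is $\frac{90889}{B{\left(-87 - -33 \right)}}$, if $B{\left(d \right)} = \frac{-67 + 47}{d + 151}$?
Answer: $- \frac{8816233}{20} \approx -4.4081 \cdot 10^{5}$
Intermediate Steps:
$B{\left(d \right)} = - \frac{20}{151 + d}$
$\frac{90889}{B{\left(-87 - -33 \right)}} = \frac{90889}{\left(-20\right) \frac{1}{151 - 54}} = \frac{90889}{\left(-20\right) \frac{1}{97}} = \frac{90889}{- \frac{20}{97}} = 90889 \left(- \frac{97}{20}\right) = - \frac{8816233}{20}$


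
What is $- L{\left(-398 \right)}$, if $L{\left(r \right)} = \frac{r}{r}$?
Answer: $-1$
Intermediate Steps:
$L{\left(r \right)} = 1$
$- L{\left(-398 \right)} = \left(-1\right) 1 = -1$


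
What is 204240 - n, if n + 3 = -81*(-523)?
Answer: 161880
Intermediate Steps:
n = 42360 (n = -3 - 81*(-523) = -3 + 42363 = 42360)
204240 - n = 204240 - 1*42360 = 204240 - 42360 = 161880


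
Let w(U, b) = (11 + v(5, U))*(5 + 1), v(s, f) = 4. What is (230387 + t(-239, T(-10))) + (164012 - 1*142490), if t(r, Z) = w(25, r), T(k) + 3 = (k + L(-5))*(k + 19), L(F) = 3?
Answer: 251999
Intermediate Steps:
T(k) = -3 + (3 + k)*(19 + k) (T(k) = -3 + (k + 3)*(k + 19) = -3 + (3 + k)*(19 + k))
w(U, b) = 90 (w(U, b) = (11 + 4)*(5 + 1) = 15*6 = 90)
t(r, Z) = 90
(230387 + t(-239, T(-10))) + (164012 - 1*142490) = (230387 + 90) + (164012 - 1*142490) = 230477 + (164012 - 142490) = 230477 + 21522 = 251999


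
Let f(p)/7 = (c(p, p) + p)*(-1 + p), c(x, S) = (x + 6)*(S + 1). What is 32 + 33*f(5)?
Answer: 65636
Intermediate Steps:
c(x, S) = (1 + S)*(6 + x) (c(x, S) = (6 + x)*(1 + S) = (1 + S)*(6 + x))
f(p) = 7*(-1 + p)*(6 + p² + 8*p) (f(p) = 7*(((6 + p + 6*p + p*p) + p)*(-1 + p)) = 7*(((6 + p + 6*p + p²) + p)*(-1 + p)) = 7*(((6 + p² + 7*p) + p)*(-1 + p)) = 7*((6 + p² + 8*p)*(-1 + p)) = 7*((-1 + p)*(6 + p² + 8*p)) = 7*(-1 + p)*(6 + p² + 8*p))
32 + 33*f(5) = 32 + 33*(-42 - 14*5 + 7*5³ + 49*5²) = 32 + 33*(-42 - 70 + 7*125 + 49*25) = 32 + 33*(-42 - 70 + 875 + 1225) = 32 + 33*1988 = 32 + 65604 = 65636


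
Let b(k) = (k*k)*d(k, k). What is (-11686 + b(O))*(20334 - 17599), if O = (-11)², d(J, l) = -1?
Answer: -72004345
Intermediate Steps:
O = 121
b(k) = -k² (b(k) = (k*k)*(-1) = k²*(-1) = -k²)
(-11686 + b(O))*(20334 - 17599) = (-11686 - 1*121²)*(20334 - 17599) = (-11686 - 1*14641)*2735 = (-11686 - 14641)*2735 = -26327*2735 = -72004345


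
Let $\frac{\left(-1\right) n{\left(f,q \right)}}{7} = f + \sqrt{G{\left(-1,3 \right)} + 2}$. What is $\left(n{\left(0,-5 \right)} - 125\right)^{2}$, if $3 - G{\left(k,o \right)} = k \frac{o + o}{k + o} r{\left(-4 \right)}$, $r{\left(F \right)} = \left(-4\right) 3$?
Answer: $14106 + 1750 i \sqrt{31} \approx 14106.0 + 9743.6 i$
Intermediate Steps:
$r{\left(F \right)} = -12$
$G{\left(k,o \right)} = 3 + \frac{24 k o}{k + o}$ ($G{\left(k,o \right)} = 3 - k \frac{o + o}{k + o} \left(-12\right) = 3 - k \frac{2 o}{k + o} \left(-12\right) = 3 - \frac{2 k o}{k + o} \left(-12\right) = 3 - - \frac{24 k o}{k + o} = 3 + \frac{24 k o}{k + o}$)
$n{\left(f,q \right)} = - 7 f - 7 i \sqrt{31}$ ($n{\left(f,q \right)} = - 7 \left(f + \sqrt{\frac{3 \left(-1 + 3 + 8 \left(-1\right) 3\right)}{-1 + 3} + 2}\right) = - 7 \left(f + \sqrt{\frac{3 \left(-1 + 3 - 24\right)}{2} + 2}\right) = - 7 \left(f + \sqrt{3 \cdot \frac{1}{2} \left(-22\right) + 2}\right) = - 7 \left(f + \sqrt{-33 + 2}\right) = - 7 \left(f + \sqrt{-31}\right) = - 7 \left(f + i \sqrt{31}\right) = - 7 f - 7 i \sqrt{31}$)
$\left(n{\left(0,-5 \right)} - 125\right)^{2} = \left(\left(\left(-7\right) 0 - 7 i \sqrt{31}\right) - 125\right)^{2} = \left(\left(0 - 7 i \sqrt{31}\right) - 125\right)^{2} = \left(- 7 i \sqrt{31} - 125\right)^{2} = \left(-125 - 7 i \sqrt{31}\right)^{2}$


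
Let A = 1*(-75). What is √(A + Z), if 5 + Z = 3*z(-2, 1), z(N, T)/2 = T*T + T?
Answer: 2*I*√17 ≈ 8.2462*I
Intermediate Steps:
z(N, T) = 2*T + 2*T² (z(N, T) = 2*(T*T + T) = 2*(T² + T) = 2*(T + T²) = 2*T + 2*T²)
A = -75
Z = 7 (Z = -5 + 3*(2*1*(1 + 1)) = -5 + 3*(2*1*2) = -5 + 3*4 = -5 + 12 = 7)
√(A + Z) = √(-75 + 7) = √(-68) = 2*I*√17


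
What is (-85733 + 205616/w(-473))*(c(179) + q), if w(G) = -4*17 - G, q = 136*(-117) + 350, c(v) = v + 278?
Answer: 34757862743/27 ≈ 1.2873e+9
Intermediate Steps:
c(v) = 278 + v
q = -15562 (q = -15912 + 350 = -15562)
w(G) = -68 - G
(-85733 + 205616/w(-473))*(c(179) + q) = (-85733 + 205616/(-68 - 1*(-473)))*((278 + 179) - 15562) = (-85733 + 205616/(-68 + 473))*(457 - 15562) = (-85733 + 205616/405)*(-15105) = -34516249/405*(-15105) = 34757862743/27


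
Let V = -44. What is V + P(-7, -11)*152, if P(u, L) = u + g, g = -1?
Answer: -1260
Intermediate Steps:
P(u, L) = -1 + u (P(u, L) = u - 1 = -1 + u)
V + P(-7, -11)*152 = -44 + (-1 - 7)*152 = -44 - 8*152 = -44 - 1216 = -1260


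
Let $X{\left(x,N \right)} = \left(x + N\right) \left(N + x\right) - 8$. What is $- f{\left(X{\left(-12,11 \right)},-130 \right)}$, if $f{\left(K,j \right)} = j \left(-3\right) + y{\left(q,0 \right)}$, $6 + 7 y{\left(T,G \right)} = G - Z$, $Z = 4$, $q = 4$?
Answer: $- \frac{2720}{7} \approx -388.57$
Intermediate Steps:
$y{\left(T,G \right)} = - \frac{10}{7} + \frac{G}{7}$ ($y{\left(T,G \right)} = - \frac{6}{7} + \frac{G - 4}{7} = - \frac{6}{7} + \frac{-4 + G}{7} = - \frac{6}{7} + \left(- \frac{4}{7} + \frac{G}{7}\right) = - \frac{10}{7} + \frac{G}{7}$)
$X{\left(x,N \right)} = -8 + \left(N + x\right)^{2}$ ($X{\left(x,N \right)} = \left(N + x\right) \left(N + x\right) - 8 = \left(N + x\right)^{2} - 8 = -8 + \left(N + x\right)^{2}$)
$f{\left(K,j \right)} = - \frac{10}{7} - 3 j$ ($f{\left(K,j \right)} = j \left(-3\right) + \left(- \frac{10}{7} + \frac{1}{7} \cdot 0\right) = - 3 j + \left(- \frac{10}{7} + 0\right) = - 3 j - \frac{10}{7} = - \frac{10}{7} - 3 j$)
$- f{\left(X{\left(-12,11 \right)},-130 \right)} = - (- \frac{10}{7} - -390) = - (- \frac{10}{7} + 390) = \left(-1\right) \frac{2720}{7} = - \frac{2720}{7}$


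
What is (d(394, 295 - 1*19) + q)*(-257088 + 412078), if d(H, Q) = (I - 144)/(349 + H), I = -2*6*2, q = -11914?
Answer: -1372013327300/743 ≈ -1.8466e+9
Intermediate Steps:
I = -24 (I = -12*2 = -24)
d(H, Q) = -168/(349 + H) (d(H, Q) = (-24 - 144)/(349 + H) = -168/(349 + H))
(d(394, 295 - 1*19) + q)*(-257088 + 412078) = (-168/(349 + 394) - 11914)*(-257088 + 412078) = (-168/743 - 11914)*154990 = -8852270/743*154990 = -1372013327300/743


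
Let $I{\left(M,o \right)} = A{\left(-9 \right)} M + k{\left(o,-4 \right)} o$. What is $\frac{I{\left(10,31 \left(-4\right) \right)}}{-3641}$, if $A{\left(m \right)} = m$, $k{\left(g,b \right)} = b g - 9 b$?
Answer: $\frac{66058}{3641} \approx 18.143$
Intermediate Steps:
$k{\left(g,b \right)} = - 9 b + b g$
$I{\left(M,o \right)} = - 9 M + o \left(36 - 4 o\right)$ ($I{\left(M,o \right)} = - 9 M + - 4 \left(-9 + o\right) o = - 9 M + \left(36 - 4 o\right) o = - 9 M + o \left(36 - 4 o\right)$)
$\frac{I{\left(10,31 \left(-4\right) \right)}}{-3641} = \frac{\left(-9\right) 10 - 4 \cdot 31 \left(-4\right) \left(-9 + 31 \left(-4\right)\right)}{-3641} = \left(-90 - - 496 \left(-9 - 124\right)\right) \left(- \frac{1}{3641}\right) = \left(-90 - \left(-496\right) \left(-133\right)\right) \left(- \frac{1}{3641}\right) = \left(-90 - 65968\right) \left(- \frac{1}{3641}\right) = \left(-66058\right) \left(- \frac{1}{3641}\right) = \frac{66058}{3641}$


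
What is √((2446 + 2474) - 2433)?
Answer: √2487 ≈ 49.870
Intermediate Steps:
√((2446 + 2474) - 2433) = √(4920 - 2433) = √2487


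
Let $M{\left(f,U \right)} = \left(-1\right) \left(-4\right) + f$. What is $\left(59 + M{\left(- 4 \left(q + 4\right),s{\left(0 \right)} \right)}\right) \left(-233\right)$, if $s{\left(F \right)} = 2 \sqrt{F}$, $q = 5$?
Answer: $-6291$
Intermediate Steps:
$M{\left(f,U \right)} = 4 + f$
$\left(59 + M{\left(- 4 \left(q + 4\right),s{\left(0 \right)} \right)}\right) \left(-233\right) = \left(59 + \left(4 - 4 \left(5 + 4\right)\right)\right) \left(-233\right) = \left(59 + \left(4 - 36\right)\right) \left(-233\right) = \left(59 - 32\right) \left(-233\right) = 27 \left(-233\right) = -6291$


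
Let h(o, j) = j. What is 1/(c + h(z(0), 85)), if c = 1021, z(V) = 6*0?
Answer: 1/1106 ≈ 0.00090416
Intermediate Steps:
z(V) = 0
1/(c + h(z(0), 85)) = 1/(1021 + 85) = 1/1106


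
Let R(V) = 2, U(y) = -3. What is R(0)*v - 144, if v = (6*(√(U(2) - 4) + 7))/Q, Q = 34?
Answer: -2406/17 + 6*I*√7/17 ≈ -141.53 + 0.93379*I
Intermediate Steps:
v = 21/17 + 3*I*√7/17 (v = (6*(√(-3 - 4) + 7))/34 = (6*(√(-7) + 7))*(1/34) = (6*(I*√7 + 7))*(1/34) = (6*(7 + I*√7))*(1/34) = (42 + 6*I*√7)*(1/34) = 21/17 + 3*I*√7/17 ≈ 1.2353 + 0.4669*I)
R(0)*v - 144 = 2*(21/17 + 3*I*√7/17) - 144 = (42/17 + 6*I*√7/17) - 144 = -2406/17 + 6*I*√7/17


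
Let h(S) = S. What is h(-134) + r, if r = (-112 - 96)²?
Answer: 43130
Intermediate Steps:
r = 43264 (r = (-208)² = 43264)
h(-134) + r = -134 + 43264 = 43130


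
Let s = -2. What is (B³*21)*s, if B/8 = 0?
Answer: 0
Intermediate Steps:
B = 0 (B = 8*0 = 0)
(B³*21)*s = (0³*21)*(-2) = (0*21)*(-2) = 0*(-2) = 0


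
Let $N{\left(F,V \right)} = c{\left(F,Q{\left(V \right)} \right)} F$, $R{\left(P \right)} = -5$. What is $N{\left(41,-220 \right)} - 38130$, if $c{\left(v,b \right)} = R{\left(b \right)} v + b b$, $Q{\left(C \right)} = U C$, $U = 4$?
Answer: $31703865$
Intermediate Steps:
$Q{\left(C \right)} = 4 C$
$c{\left(v,b \right)} = b^{2} - 5 v$ ($c{\left(v,b \right)} = - 5 v + b b = - 5 v + b^{2} = b^{2} - 5 v$)
$N{\left(F,V \right)} = F \left(- 5 F + 16 V^{2}\right)$ ($N{\left(F,V \right)} = \left(\left(4 V\right)^{2} - 5 F\right) F = \left(16 V^{2} - 5 F\right) F = \left(- 5 F + 16 V^{2}\right) F = F \left(- 5 F + 16 V^{2}\right)$)
$N{\left(41,-220 \right)} - 38130 = 41 \left(\left(-5\right) 41 + 16 \left(-220\right)^{2}\right) - 38130 = 41 \left(-205 + 16 \cdot 48400\right) - 38130 = 41 \left(-205 + 774400\right) - 38130 = 41 \cdot 774195 - 38130 = 31741995 - 38130 = 31703865$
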